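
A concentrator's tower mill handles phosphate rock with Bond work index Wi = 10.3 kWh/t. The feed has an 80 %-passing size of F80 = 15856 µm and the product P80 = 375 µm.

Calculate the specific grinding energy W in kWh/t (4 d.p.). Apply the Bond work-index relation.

W = 10·Wi·[P80^(−½) − F80^(−½)]
1/√375 = 0.051640;  1/√15856 = 0.007942
W = 10·10.3·(0.051640 − 0.007942) = 4.5009 kWh/t

W = 4.5009 kWh/t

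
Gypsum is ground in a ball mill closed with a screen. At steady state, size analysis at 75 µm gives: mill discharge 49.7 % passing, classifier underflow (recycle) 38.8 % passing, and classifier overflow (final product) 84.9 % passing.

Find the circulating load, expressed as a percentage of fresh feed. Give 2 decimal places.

CL = 322.94 %

Let r = R/F. Size balance at 75 µm:
(1+r)d = ru + o → r = (o−d)/(d−u)
r = (84.9 − 49.7)/(49.7 − 38.8) = 35.2/10.9 = 3.2294
CL = 100·r = 322.94 %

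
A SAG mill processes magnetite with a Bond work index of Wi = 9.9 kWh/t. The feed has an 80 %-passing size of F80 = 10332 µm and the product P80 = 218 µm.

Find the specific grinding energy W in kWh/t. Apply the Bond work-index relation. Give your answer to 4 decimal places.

W = 5.7312 kWh/t

W = 10 Wi (P80^-0.5 − F80^-0.5)
1/√218 = 0.067729;  1/√10332 = 0.009838
W = 10·9.9·(0.067729 − 0.009838) = 5.7312 kWh/t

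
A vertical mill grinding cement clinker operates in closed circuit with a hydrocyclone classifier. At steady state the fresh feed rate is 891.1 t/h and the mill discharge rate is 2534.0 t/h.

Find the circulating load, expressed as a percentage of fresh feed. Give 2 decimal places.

CL = 184.37 %

Steady state: M = F + R.
R = M − F = 2534.0 − 891.1 = 1642.9 t/h
CL = 100·R/F = 100·1642.9/891.1 = 184.37 %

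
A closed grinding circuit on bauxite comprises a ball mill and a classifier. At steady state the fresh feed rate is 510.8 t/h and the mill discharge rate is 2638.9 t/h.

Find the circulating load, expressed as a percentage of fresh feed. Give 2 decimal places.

CL = 416.62 %

Mill node: discharge = fresh + recycle.
R = M − F = 2638.9 − 510.8 = 2128.1 t/h
CL = 100·R/F = 100·2128.1/510.8 = 416.62 %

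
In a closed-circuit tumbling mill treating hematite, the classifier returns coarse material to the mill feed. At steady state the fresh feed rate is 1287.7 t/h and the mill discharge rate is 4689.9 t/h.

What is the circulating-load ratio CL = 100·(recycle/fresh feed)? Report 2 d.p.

M = F + R at steady state, so:
R = M − F = 4689.9 − 1287.7 = 3402.2 t/h
CL = 100·R/F = 100·3402.2/1287.7 = 264.21 %

CL = 264.21 %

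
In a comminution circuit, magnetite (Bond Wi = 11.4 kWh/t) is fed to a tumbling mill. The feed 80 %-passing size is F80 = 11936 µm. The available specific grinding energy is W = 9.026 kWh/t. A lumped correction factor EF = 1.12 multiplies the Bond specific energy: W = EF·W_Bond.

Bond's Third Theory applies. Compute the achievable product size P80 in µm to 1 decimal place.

W = 10 Wi (P80^-0.5 − F80^-0.5)
W_Bond = W / EF = 9.026 / 1.12 = 8.0589 kWh/t
1/√P80 = 1/√F80 + W_Bond/(10·Wi)
  = 8.0589/(10·11.4) + 1/√11936 = 0.070692 + 0.009153 = 0.079846
P80 = (1/0.079846)² = 12.5242² = 156.86 µm

P80 = 156.9 µm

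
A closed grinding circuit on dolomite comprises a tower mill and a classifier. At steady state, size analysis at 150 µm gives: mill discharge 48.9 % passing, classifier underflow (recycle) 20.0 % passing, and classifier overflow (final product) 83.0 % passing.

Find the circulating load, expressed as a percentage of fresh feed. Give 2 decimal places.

CL = 117.99 %

Classifier node, passing 150 µm:
(1+r)·d = r·u + o ⇒ r = (o−d)/(d−u)
r = (83.0 − 48.9)/(48.9 − 20.0) = 34.1/28.9 = 1.1799
CL = 100·r = 117.99 %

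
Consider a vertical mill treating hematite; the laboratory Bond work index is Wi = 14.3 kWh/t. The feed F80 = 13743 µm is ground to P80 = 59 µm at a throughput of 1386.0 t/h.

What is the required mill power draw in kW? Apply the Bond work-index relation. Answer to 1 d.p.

W_Bond = 10·Wi·(1/√P₈₀ − 1/√F₈₀)
W = 10·14.3·(1/√59 − 1/√13743) = 10·14.3·(0.121659) = 17.3972 kWh/t
Mill draw = 17.3972 × 1386.0 = 24112.5 kW

P = 24112.5 kW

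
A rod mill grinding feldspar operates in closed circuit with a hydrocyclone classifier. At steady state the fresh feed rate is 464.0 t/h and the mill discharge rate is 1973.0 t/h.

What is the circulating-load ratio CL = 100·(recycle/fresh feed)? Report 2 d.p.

CL = 325.22 %

Discharge = new feed + return, hence
R = M − F = 1973.0 − 464.0 = 1509.0 t/h
CL = 100·R/F = 100·1509.0/464.0 = 325.22 %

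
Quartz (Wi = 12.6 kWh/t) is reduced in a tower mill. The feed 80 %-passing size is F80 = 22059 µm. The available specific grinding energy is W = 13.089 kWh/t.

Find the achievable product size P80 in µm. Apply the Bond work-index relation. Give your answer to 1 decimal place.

W = 10 Wi / √P80 − 10 Wi / √F80
⇒ 1/√P80 = W/(10·Wi) + 1/√F80
  = 13.0890/(10·12.6) + 1/√22059 = 0.103881 + 0.006733 = 0.110614
P80 = (1/0.110614)² = 9.0405² = 81.73 µm

P80 = 81.7 µm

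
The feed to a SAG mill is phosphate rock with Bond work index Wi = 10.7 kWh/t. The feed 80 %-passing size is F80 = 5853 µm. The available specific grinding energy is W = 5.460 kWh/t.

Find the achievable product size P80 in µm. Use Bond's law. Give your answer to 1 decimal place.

P80 = 243.4 µm

Bond:  W = 10 Wi (1/√P − 1/√F)
P80^(−½) = W/(10 Wi) + F80^(−½)
  = 5.4600/(10·10.7) + 1/√5853 = 0.051028 + 0.013071 = 0.064099
P80 = (1/0.064099)² = 15.6008² = 243.39 µm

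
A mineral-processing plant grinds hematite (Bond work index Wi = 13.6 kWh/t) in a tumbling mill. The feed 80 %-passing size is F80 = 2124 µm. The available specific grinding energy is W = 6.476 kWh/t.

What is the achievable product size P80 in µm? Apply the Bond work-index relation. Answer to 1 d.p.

P80 = 208.1 µm

W = 10 Wi (P80^-0.5 − F80^-0.5)
P80^(−½) = W/(10 Wi) + F80^(−½)
  = 6.4760/(10·13.6) + 1/√2124 = 0.047618 + 0.021698 = 0.069316
P80 = (1/0.069316)² = 14.4267² = 208.13 µm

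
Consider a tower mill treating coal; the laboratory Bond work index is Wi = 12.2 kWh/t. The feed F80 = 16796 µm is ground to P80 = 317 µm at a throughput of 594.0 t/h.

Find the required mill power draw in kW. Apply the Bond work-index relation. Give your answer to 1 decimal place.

P = 3511.0 kW

Bond:  W = 10 Wi (1/√P − 1/√F)
W = 10·12.2·(1/√317 − 1/√16796) = 10·12.2·(0.048450) = 5.9108 kWh/t
P = W·T = 5.9108·594.0 = 3511.0 kW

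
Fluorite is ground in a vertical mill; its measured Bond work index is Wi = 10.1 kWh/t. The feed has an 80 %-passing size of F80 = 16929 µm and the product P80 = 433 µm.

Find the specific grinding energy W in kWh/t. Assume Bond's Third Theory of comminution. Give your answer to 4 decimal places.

W_Bond = 10·Wi·(1/√P₈₀ − 1/√F₈₀)
1/√433 = 0.048057;  1/√16929 = 0.007686
W = 10·10.1·(0.048057 − 0.007686) = 4.0775 kWh/t

W = 4.0775 kWh/t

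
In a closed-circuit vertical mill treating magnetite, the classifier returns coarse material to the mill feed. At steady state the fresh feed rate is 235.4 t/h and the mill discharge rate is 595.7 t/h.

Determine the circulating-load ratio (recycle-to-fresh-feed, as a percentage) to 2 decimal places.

CL = 153.06 %

Steady state: M = F + R.
R = M − F = 595.7 − 235.4 = 360.3 t/h
CL = 100·R/F = 100·360.3/235.4 = 153.06 %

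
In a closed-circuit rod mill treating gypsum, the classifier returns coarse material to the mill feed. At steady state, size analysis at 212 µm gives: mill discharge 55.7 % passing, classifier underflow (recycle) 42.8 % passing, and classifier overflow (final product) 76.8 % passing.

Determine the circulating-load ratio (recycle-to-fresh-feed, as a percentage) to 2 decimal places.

Balance %-passing 212 µm (r = R/F):
(1+r)·d = r·u + o ⇒ r = (o−d)/(d−u)
r = (76.8 − 55.7)/(55.7 − 42.8) = 21.1/12.9 = 1.6357
CL = 100·r = 163.57 %

CL = 163.57 %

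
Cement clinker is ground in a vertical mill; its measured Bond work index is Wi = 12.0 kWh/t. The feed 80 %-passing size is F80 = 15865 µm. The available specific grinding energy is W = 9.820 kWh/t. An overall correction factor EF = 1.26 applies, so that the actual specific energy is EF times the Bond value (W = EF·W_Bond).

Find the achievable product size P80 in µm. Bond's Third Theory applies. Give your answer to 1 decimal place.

W = 10·Wi·[P80^(−½) − F80^(−½)]
W_Bond = W / EF = 9.820 / 1.26 = 7.7937 kWh/t
1/√P80 = 1/√F80 + W_Bond/(10·Wi)
  = 7.7937/(10·12.0) + 1/√15865 = 0.064947 + 0.007939 = 0.072886
P80 = (1/0.072886)² = 13.7200² = 188.24 µm

P80 = 188.2 µm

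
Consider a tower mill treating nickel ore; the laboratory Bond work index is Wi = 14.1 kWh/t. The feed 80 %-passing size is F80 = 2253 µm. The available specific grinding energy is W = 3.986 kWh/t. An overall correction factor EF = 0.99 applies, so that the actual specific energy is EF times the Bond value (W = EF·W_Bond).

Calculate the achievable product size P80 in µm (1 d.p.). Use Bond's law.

W_Bond = 10·Wi·(1/√P₈₀ − 1/√F₈₀)
W_Bond = W / EF = 3.986 / 0.99 = 4.0263 kWh/t
⇒ 1/√P80 = W_Bond/(10·Wi) + 1/√F80
  = 4.0263/(10·14.1) + 1/√2253 = 0.028555 + 0.021068 = 0.049623
P80 = (1/0.049623)² = 20.1520² = 406.10 µm

P80 = 406.1 µm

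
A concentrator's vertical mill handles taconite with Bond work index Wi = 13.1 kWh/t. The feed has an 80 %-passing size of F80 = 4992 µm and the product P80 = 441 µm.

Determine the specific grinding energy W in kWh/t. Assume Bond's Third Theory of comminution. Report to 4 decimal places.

W = 4.3840 kWh/t

W = 10 Wi / √P80 − 10 Wi / √F80
1/√441 = 0.047619;  1/√4992 = 0.014153
W = 10·13.1·(0.047619 − 0.014153) = 4.3840 kWh/t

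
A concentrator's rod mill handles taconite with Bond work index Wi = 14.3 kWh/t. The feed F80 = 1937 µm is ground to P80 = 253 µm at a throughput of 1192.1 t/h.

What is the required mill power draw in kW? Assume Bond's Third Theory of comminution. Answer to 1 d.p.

P = 6844.1 kW

W = 10·Wi·[P80^(−½) − F80^(−½)]
W = 10·14.3·(1/√253 − 1/√1937) = 10·14.3·(0.040148) = 5.7412 kWh/t
P_mill = W·ṁ = 5.7412·1192.1 = 6844.1 kW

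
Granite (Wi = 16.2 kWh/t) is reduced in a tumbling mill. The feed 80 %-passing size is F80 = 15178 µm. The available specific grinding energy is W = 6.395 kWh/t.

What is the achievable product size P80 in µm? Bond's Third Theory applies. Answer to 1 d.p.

W = 10 Wi (1/√P80 − 1/√F80)  [Bond]
1/√P80 = 1/√F80 + W/(10·Wi)
  = 6.3950/(10·16.2) + 1/√15178 = 0.039475 + 0.008117 = 0.047592
P80 = (1/0.047592)² = 21.0118² = 441.50 µm

P80 = 441.5 µm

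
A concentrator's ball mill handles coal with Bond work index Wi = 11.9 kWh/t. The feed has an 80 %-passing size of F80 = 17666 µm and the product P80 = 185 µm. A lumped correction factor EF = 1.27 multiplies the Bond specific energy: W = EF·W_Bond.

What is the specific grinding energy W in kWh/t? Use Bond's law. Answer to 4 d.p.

Bond:  W = 10 Wi (1/√P − 1/√F)
1/√185 = 0.073521;  1/√17666 = 0.007524
W = 10·11.9·(0.073521 − 0.007524) = 7.8537 kWh/t
W_actual = 1.27 × 7.8537 = 9.9742 kWh/t

W = 9.9742 kWh/t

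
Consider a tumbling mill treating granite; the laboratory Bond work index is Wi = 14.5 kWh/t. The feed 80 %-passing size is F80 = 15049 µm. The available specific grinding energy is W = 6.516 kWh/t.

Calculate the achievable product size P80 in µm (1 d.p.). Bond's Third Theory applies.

Bond: W = 10·Wi·(1/√P80 − 1/√F80)
⇒ 1/√P80 = W/(10 Wi) + 1/√F80
  = 6.5160/(10·14.5) + 1/√15049 = 0.044938 + 0.008152 = 0.053090
P80 = (1/0.053090)² = 18.8361² = 354.80 µm

P80 = 354.8 µm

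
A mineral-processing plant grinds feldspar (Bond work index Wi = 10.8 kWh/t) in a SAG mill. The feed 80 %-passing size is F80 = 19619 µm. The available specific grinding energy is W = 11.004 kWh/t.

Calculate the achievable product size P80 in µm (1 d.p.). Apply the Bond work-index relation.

W = 10 Wi / √P80 − 10 Wi / √F80
P80^(−½) = W/(10 Wi) + F80^(−½)
  = 11.0040/(10·10.8) + 1/√19619 = 0.101889 + 0.007139 = 0.109028
P80 = (1/0.109028)² = 9.1719² = 84.12 µm

P80 = 84.1 µm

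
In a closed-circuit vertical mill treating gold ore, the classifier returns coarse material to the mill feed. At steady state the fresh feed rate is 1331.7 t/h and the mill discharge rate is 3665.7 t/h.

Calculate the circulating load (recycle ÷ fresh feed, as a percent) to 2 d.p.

Steady state: M = F + R.
R = M − F = 3665.7 − 1331.7 = 2334.0 t/h
CL = 100·R/F = 100·2334.0/1331.7 = 175.26 %

CL = 175.26 %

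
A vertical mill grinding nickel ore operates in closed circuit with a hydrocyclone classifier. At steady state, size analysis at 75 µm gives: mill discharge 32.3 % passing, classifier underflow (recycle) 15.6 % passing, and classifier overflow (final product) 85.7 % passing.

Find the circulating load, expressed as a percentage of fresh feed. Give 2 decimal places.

CL = 319.76 %

Let r = R/F. Size balance at 75 µm:
(1+r)d = ru + o → r = (o−d)/(d−u)
r = (85.7 − 32.3)/(32.3 − 15.6) = 53.4/16.7 = 3.1976
CL = 100·r = 319.76 %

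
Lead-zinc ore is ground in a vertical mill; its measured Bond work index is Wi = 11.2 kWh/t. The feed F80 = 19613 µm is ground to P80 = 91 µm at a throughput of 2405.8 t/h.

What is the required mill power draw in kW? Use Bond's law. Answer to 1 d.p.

P = 26322.0 kW

Bond: W = 10·Wi·(1/√P80 − 1/√F80)
W = 10·11.2·(1/√91 − 1/√19613) = 10·11.2·(0.097688) = 10.9411 kWh/t
Power = W × throughput = 10.9411 kWh/t × 2405.8 t/h = 26322.0 kW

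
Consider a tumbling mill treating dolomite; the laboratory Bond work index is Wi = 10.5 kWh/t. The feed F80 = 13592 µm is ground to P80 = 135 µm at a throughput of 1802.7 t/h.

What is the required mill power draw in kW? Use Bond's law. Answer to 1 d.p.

W = 10 Wi (P80^-0.5 − F80^-0.5)
W = 10·10.5·(1/√135 − 1/√13592) = 10·10.5·(0.077489) = 8.1363 kWh/t
Mill draw = 8.1363 × 1802.7 = 14667.4 kW

P = 14667.4 kW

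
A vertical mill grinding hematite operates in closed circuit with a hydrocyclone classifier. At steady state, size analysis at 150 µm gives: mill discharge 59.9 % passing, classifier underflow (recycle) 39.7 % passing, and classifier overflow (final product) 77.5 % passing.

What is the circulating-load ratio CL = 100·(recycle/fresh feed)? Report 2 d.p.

Mass balance on the −150 µm fraction:
Fd + Rd = Ru + Fo ⇒ R/F = (o−d)/(d−u)
r = (77.5 − 59.9)/(59.9 − 39.7) = 17.6/20.2 = 0.8713
CL = 100·r = 87.13 %

CL = 87.13 %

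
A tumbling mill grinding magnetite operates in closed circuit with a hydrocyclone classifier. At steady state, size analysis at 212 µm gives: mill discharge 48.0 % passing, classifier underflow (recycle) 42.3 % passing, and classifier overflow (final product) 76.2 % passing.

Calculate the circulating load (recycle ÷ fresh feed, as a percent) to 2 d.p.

CL = 494.74 %

Let r = R/F. Size balance at 212 µm:
d + r·d = r·u + o → r(d−u) = o−d
r = (76.2 − 48.0)/(48.0 − 42.3) = 28.2/5.7 = 4.9474
CL = 100·r = 494.74 %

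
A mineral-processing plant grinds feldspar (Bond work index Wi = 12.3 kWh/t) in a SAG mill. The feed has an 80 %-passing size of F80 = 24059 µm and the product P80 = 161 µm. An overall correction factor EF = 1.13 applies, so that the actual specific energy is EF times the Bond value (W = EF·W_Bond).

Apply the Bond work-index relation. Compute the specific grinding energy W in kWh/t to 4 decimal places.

W = 10·Wi·[P80^(−½) − F80^(−½)]
1/√161 = 0.078811;  1/√24059 = 0.006447
W = 10·12.3·(0.078811 − 0.006447) = 8.9008 kWh/t
Corrected W = EF·W_Bond = 1.13·8.9008 = 10.0579 kWh/t

W = 10.0579 kWh/t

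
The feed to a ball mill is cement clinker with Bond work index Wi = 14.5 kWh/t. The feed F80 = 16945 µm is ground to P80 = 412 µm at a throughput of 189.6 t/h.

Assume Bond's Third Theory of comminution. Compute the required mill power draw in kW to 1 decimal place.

W = 10 Wi (1/√P80 − 1/√F80)  [Bond]
W = 10·14.5·(1/√412 − 1/√16945) = 10·14.5·(0.041584) = 6.0297 kWh/t
Mill draw = 6.0297 × 189.6 = 1143.2 kW

P = 1143.2 kW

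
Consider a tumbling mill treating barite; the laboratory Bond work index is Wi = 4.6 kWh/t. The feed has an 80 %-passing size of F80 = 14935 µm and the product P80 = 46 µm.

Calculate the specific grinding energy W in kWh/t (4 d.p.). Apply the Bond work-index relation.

W = 10·Wi·(P80^(-½) − F80^(-½))
1/√46 = 0.147442;  1/√14935 = 0.008183
W = 10·4.6·(0.147442 − 0.008183) = 6.4059 kWh/t

W = 6.4059 kWh/t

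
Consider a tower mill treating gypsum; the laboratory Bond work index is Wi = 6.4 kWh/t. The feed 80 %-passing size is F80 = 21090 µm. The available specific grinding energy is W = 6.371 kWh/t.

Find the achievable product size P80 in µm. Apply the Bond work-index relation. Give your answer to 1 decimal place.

P80 = 88.3 µm

W = 10 Wi (P80^-0.5 − F80^-0.5)
P80^(−½) = W/(10 Wi) + F80^(−½)
  = 6.3710/(10·6.4) + 1/√21090 = 0.099547 + 0.006886 = 0.106433
P80 = (1/0.106433)² = 9.3956² = 88.28 µm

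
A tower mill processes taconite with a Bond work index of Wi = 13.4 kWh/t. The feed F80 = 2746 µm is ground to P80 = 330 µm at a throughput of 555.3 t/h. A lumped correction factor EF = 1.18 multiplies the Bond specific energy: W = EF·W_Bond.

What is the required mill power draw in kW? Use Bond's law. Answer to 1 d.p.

P = 3157.9 kW

Bond: W = 10·Wi·(1/√P80 − 1/√F80)
W = 10·13.4·(1/√330 − 1/√2746) = 10·13.4·(0.035965) = 4.8193 kWh/t
W_actual = 1.18 × 4.8193 = 5.6868 kWh/t
P_mill = W·ṁ = 5.6868·555.3 = 3157.9 kW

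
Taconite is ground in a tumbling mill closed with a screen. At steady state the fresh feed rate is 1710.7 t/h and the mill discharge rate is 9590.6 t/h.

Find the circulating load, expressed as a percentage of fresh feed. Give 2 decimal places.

CL = 460.62 %

M = F + R at steady state, so:
R = M − F = 9590.6 − 1710.7 = 7879.9 t/h
CL = 100·R/F = 100·7879.9/1710.7 = 460.62 %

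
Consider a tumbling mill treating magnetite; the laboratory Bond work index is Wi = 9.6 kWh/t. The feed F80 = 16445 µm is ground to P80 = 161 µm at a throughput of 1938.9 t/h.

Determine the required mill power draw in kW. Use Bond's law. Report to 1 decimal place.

P = 13218.0 kW

W = 10 Wi (P80^-0.5 − F80^-0.5)
W = 10·9.6·(1/√161 − 1/√16445) = 10·9.6·(0.071013) = 6.8173 kWh/t
Mill draw = 6.8173 × 1938.9 = 13218.0 kW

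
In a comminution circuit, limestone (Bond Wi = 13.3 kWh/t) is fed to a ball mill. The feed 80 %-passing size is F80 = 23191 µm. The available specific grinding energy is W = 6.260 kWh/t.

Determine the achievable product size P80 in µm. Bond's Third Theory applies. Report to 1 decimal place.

W_Bond = 10·Wi·(1/√P₈₀ − 1/√F₈₀)
P80^(−½) = W/(10 Wi) + F80^(−½)
  = 6.2600/(10·13.3) + 1/√23191 = 0.047068 + 0.006567 = 0.053634
P80 = (1/0.053634)² = 18.6448² = 347.63 µm

P80 = 347.6 µm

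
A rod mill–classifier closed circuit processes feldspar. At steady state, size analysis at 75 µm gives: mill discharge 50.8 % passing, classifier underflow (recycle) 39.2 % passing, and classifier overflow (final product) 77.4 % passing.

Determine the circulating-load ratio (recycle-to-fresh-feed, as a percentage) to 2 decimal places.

Classifier node, passing 75 µm:
(1+r)d = ru + o → r = (o−d)/(d−u)
r = (77.4 − 50.8)/(50.8 − 39.2) = 26.6/11.6 = 2.2931
CL = 100·r = 229.31 %

CL = 229.31 %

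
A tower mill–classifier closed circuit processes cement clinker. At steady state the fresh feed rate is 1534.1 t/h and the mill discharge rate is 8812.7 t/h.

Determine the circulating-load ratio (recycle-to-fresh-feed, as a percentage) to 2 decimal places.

Discharge = new feed + return, hence
R = M − F = 8812.7 − 1534.1 = 7278.6 t/h
CL = 100·R/F = 100·7278.6/1534.1 = 474.45 %

CL = 474.45 %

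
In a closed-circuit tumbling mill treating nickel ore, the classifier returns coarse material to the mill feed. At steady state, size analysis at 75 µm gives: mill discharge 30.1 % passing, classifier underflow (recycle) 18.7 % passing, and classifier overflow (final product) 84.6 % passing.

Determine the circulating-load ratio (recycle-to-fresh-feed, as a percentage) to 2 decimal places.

CL = 478.07 %

Classifier node, passing 75 µm:
(1+r)d = ru + o → r = (o−d)/(d−u)
r = (84.6 − 30.1)/(30.1 − 18.7) = 54.5/11.4 = 4.7807
CL = 100·r = 478.07 %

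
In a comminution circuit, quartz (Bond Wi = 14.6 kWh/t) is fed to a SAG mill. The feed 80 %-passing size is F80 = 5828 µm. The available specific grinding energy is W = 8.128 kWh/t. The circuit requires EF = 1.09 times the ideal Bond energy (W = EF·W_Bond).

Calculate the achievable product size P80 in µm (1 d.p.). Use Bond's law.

P80 = 242.8 µm

W = 10 Wi / √P80 − 10 Wi / √F80
W_Bond = W / EF = 8.128 / 1.09 = 7.4569 kWh/t
P80^(−½) = W_Bond/(10 Wi) + F80^(−½)
  = 7.4569/(10·14.6) + 1/√5828 = 0.051075 + 0.013099 = 0.064174
P80 = (1/0.064174)² = 15.5827² = 242.82 µm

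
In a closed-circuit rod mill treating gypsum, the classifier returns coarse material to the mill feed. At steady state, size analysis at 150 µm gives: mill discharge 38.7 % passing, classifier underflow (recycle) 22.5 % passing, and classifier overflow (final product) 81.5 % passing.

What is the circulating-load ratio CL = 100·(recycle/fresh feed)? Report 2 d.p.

Let r = R/F. Size balance at 150 µm:
r = (o − d)/(d − u)
r = (81.5 − 38.7)/(38.7 − 22.5) = 42.8/16.2 = 2.6420
CL = 100·r = 264.20 %

CL = 264.20 %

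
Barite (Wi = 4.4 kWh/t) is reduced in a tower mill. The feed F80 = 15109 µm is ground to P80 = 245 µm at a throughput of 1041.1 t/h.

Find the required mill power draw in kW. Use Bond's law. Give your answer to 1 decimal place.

W = 10·Wi·(P80^(-½) − F80^(-½))
W = 10·4.4·(1/√245 − 1/√15109) = 10·4.4·(0.055752) = 2.4531 kWh/t
Power = W × throughput = 2.4531 kWh/t × 1041.1 t/h = 2553.9 kW

P = 2553.9 kW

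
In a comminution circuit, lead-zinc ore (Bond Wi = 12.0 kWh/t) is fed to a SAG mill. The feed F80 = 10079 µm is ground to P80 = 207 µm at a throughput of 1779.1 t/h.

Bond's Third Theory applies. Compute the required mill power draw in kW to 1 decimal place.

P = 12712.2 kW

Bond: W = 10·Wi·(1/√P80 − 1/√F80)
W = 10·12.0·(1/√207 − 1/√10079) = 10·12.0·(0.059544) = 7.1453 kWh/t
P_mill = W·ṁ = 7.1453·1779.1 = 12712.2 kW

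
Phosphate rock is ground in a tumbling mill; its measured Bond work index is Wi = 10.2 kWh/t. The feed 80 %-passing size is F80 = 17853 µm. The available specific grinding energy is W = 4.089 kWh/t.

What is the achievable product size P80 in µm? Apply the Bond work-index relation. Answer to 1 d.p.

P80 = 441.9 µm

Bond: W = 10·Wi·(1/√P80 − 1/√F80)
⇒ 1/√P80 = W/(10 Wi) + 1/√F80
  = 4.0890/(10·10.2) + 1/√17853 = 0.040088 + 0.007484 = 0.047572
P80 = (1/0.047572)² = 21.0206² = 441.86 µm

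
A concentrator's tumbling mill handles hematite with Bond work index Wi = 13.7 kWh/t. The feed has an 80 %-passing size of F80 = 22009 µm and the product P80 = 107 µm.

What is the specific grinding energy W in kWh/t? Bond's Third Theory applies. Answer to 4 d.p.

Bond: W = 10·Wi·(1/√P80 − 1/√F80)
1/√107 = 0.096674;  1/√22009 = 0.006741
W = 10·13.7·(0.096674 − 0.006741) = 12.3208 kWh/t

W = 12.3208 kWh/t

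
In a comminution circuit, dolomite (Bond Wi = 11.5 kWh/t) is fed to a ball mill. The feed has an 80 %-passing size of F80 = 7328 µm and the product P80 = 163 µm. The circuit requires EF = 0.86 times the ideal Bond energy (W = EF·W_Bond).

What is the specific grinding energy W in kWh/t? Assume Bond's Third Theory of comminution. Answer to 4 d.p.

W = 10 Wi / √P80 − 10 Wi / √F80
1/√163 = 0.078326;  1/√7328 = 0.011682
W = 10·11.5·(0.078326 − 0.011682) = 7.6641 kWh/t
With EF = 0.86: W = 7.6641·0.86 = 6.5911 kWh/t

W = 6.5911 kWh/t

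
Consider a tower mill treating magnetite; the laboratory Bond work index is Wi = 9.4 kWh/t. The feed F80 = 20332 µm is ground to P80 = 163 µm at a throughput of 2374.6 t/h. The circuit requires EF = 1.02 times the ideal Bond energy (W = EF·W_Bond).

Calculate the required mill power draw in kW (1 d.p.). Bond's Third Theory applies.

W = 10 Wi (1/√P80 − 1/√F80)  [Bond]
W = 10·9.4·(1/√163 − 1/√20332) = 10·9.4·(0.071313) = 6.7034 kWh/t
With EF = 1.02: W = 6.7034·1.02 = 6.8375 kWh/t
Mill draw = 6.8375 × 2374.6 = 16236.3 kW

P = 16236.3 kW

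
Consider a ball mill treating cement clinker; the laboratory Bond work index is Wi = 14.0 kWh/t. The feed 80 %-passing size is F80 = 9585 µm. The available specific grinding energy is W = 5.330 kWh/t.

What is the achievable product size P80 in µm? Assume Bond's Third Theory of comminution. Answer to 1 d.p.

W = 10·Wi·[P80^(−½) − F80^(−½)]
P80^-0.5 = F80^-0.5 + W/(10 Wi)
  = 5.3300/(10·14.0) + 1/√9585 = 0.038071 + 0.010214 = 0.048286
P80 = (1/0.048286)² = 20.7101² = 428.91 µm

P80 = 428.9 µm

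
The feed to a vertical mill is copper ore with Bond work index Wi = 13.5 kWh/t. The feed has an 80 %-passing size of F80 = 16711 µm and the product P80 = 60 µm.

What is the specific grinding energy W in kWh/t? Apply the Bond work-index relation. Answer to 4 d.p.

W = 16.3841 kWh/t

W = 10·Wi·(P80^(-½) − F80^(-½))
1/√60 = 0.129099;  1/√16711 = 0.007736
W = 10·13.5·(0.129099 − 0.007736) = 16.3841 kWh/t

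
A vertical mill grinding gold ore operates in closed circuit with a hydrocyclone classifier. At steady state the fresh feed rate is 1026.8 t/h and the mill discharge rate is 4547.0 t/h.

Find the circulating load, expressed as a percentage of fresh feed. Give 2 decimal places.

Mill node: discharge = fresh + recycle.
R = M − F = 4547.0 − 1026.8 = 3520.2 t/h
CL = 100·R/F = 100·3520.2/1026.8 = 342.83 %

CL = 342.83 %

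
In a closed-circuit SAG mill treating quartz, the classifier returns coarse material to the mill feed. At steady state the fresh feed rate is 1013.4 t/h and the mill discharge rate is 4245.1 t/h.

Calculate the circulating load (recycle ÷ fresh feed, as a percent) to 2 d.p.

CL = 318.90 %

Mill node: discharge = fresh + recycle.
R = M − F = 4245.1 − 1013.4 = 3231.7 t/h
CL = 100·R/F = 100·3231.7/1013.4 = 318.90 %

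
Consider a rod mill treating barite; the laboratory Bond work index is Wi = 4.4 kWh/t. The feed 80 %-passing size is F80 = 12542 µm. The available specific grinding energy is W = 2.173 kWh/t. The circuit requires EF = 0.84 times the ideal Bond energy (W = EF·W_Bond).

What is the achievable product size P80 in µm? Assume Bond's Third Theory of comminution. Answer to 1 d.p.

W = 10·Wi·(P80^(-½) − F80^(-½))
W_Bond = W / EF = 2.173 / 0.84 = 2.5869 kWh/t
P80^-0.5 = F80^-0.5 + W_Bond/(10 Wi)
  = 2.5869/(10·4.4) + 1/√12542 = 0.058793 + 0.008929 = 0.067723
P80 = (1/0.067723)² = 14.7661² = 218.04 µm

P80 = 218.0 µm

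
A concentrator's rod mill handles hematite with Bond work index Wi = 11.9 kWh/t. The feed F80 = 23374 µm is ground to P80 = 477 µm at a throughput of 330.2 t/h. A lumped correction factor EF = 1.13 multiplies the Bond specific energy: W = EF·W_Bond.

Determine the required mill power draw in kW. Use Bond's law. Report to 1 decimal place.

W = 10 Wi (1/√P80 − 1/√F80)  [Bond]
W = 10·11.9·(1/√477 − 1/√23374) = 10·11.9·(0.039246) = 4.6703 kWh/t
Apply correction: 4.6703 × 1.13 = 5.2774 kWh/t
P = W·T = 5.2774·330.2 = 1742.6 kW

P = 1742.6 kW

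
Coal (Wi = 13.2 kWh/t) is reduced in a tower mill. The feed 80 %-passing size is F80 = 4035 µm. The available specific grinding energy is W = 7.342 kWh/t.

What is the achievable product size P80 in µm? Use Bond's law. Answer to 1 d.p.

W_Bond = 10·Wi·(1/√P₈₀ − 1/√F₈₀)
P80^(−½) = W/(10 Wi) + F80^(−½)
  = 7.3420/(10·13.2) + 1/√4035 = 0.055621 + 0.015743 = 0.071364
P80 = (1/0.071364)² = 14.0127² = 196.36 µm

P80 = 196.4 µm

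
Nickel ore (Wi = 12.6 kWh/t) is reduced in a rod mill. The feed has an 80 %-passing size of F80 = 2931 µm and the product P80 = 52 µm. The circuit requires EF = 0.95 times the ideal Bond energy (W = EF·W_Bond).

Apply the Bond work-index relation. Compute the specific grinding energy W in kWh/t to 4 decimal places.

W = 10 Wi / √P80 − 10 Wi / √F80
1/√52 = 0.138675;  1/√2931 = 0.018471
W = 10·12.6·(0.138675 − 0.018471) = 15.1457 kWh/t
Apply correction: 15.1457 × 0.95 = 14.3884 kWh/t

W = 14.3884 kWh/t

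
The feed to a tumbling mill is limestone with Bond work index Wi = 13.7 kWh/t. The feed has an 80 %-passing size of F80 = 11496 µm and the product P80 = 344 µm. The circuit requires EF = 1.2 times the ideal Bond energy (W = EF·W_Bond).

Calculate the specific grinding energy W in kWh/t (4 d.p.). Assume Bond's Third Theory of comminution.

W = 10·Wi·[P80^(−½) − F80^(−½)]
1/√344 = 0.053916;  1/√11496 = 0.009327
W = 10·13.7·(0.053916 − 0.009327) = 6.1088 kWh/t
W_actual = 1.2 × 6.1088 = 7.3305 kWh/t

W = 7.3305 kWh/t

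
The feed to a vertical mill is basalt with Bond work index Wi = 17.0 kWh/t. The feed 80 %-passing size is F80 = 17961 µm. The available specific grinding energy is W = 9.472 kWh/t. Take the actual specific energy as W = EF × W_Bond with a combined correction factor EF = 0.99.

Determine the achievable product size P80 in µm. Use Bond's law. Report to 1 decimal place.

W = 10 Wi (P80^-0.5 − F80^-0.5)
W_Bond = W / EF = 9.472 / 0.99 = 9.5677 kWh/t
P80^-0.5 = F80^-0.5 + W_Bond/(10 Wi)
  = 9.5677/(10·17.0) + 1/√17961 = 0.056280 + 0.007462 = 0.063742
P80 = (1/0.063742)² = 15.6882² = 246.12 µm

P80 = 246.1 µm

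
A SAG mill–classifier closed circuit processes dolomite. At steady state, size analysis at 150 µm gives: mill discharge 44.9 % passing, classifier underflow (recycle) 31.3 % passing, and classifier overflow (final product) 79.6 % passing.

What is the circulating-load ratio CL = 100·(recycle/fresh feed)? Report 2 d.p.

CL = 255.15 %

Balance %-passing 150 µm (r = R/F):
d + r·d = r·u + o → r(d−u) = o−d
r = (79.6 − 44.9)/(44.9 − 31.3) = 34.7/13.6 = 2.5515
CL = 100·r = 255.15 %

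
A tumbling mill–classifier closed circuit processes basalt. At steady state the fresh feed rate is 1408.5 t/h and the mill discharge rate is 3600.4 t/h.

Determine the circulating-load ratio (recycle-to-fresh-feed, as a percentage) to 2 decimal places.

CL = 155.62 %

Discharge = new feed + return, hence
R = M − F = 3600.4 − 1408.5 = 2191.9 t/h
CL = 100·R/F = 100·2191.9/1408.5 = 155.62 %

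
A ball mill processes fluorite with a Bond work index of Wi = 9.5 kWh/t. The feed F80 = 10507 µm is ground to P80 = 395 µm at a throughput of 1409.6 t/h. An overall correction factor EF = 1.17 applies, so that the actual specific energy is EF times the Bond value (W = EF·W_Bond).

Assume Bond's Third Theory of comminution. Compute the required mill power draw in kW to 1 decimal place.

W_Bond = 10·Wi·(1/√P₈₀ − 1/√F₈₀)
W = 10·9.5·(1/√395 − 1/√10507) = 10·9.5·(0.040560) = 3.8532 kWh/t
With EF = 1.17: W = 3.8532·1.17 = 4.5082 kWh/t
P_mill = W·ṁ = 4.5082·1409.6 = 6354.8 kW

P = 6354.8 kW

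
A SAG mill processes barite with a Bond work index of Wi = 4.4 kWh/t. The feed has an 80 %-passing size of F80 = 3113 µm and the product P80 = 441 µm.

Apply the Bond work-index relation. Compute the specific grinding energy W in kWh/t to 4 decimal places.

W = 1.3066 kWh/t

Bond: W = 10·Wi·(1/√P80 − 1/√F80)
1/√441 = 0.047619;  1/√3113 = 0.017923
W = 10·4.4·(0.047619 − 0.017923) = 1.3066 kWh/t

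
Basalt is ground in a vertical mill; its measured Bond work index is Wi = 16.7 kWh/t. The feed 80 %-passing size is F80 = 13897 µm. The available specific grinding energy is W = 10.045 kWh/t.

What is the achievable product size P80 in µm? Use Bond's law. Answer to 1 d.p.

Bond:  W = 10 Wi (1/√P − 1/√F)
⇒ 1/√P80 = W/(10·Wi) + 1/√F80
  = 10.0450/(10·16.7) + 1/√13897 = 0.060150 + 0.008483 = 0.068633
P80 = (1/0.068633)² = 14.5704² = 212.30 µm

P80 = 212.3 µm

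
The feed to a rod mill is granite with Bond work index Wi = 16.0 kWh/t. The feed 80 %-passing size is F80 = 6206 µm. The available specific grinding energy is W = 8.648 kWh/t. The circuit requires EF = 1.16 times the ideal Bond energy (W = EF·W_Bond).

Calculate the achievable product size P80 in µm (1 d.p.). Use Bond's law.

W = 10 Wi / √P80 − 10 Wi / √F80
W_Bond = W / EF = 8.648 / 1.16 = 7.4552 kWh/t
⇒ 1/√P80 = W_Bond/(10·Wi) + 1/√F80
  = 7.4552/(10·16.0) + 1/√6206 = 0.046595 + 0.012694 = 0.059289
P80 = (1/0.059289)² = 16.8666² = 284.48 µm

P80 = 284.5 µm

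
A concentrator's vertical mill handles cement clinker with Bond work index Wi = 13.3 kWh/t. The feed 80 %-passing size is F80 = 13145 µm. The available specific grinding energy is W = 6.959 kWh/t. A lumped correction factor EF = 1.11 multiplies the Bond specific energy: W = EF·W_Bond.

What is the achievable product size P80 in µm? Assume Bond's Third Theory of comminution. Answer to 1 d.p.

W = 10 Wi (1/√P80 − 1/√F80)  [Bond]
W_Bond = W / EF = 6.959 / 1.11 = 6.2694 kWh/t
⇒ 1/√P80 = W_Bond/(10·Wi) + 1/√F80
  = 6.2694/(10·13.3) + 1/√13145 = 0.047138 + 0.008722 = 0.055860
P80 = (1/0.055860)² = 17.9018² = 320.48 µm

P80 = 320.5 µm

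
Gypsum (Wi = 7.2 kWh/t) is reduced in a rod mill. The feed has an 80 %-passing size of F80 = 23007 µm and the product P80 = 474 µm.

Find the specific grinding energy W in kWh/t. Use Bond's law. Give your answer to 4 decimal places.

W_Bond = 10·Wi·(1/√P₈₀ − 1/√F₈₀)
1/√474 = 0.045932;  1/√23007 = 0.006593
W = 10·7.2·(0.045932 − 0.006593) = 2.8324 kWh/t

W = 2.8324 kWh/t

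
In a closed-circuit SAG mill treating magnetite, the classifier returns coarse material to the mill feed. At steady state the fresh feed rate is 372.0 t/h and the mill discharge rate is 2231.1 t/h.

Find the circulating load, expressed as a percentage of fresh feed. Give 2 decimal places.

CL = 499.76 %

Steady state: M = F + R.
R = M − F = 2231.1 − 372.0 = 1859.1 t/h
CL = 100·R/F = 100·1859.1/372.0 = 499.76 %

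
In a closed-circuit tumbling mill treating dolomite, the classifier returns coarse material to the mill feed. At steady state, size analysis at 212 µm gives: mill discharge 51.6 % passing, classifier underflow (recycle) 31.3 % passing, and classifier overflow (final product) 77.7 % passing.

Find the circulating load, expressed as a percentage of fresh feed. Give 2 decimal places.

CL = 128.57 %

Let r = R/F. Size balance at 212 µm:
(1+r)·d = r·u + o ⇒ r = (o−d)/(d−u)
r = (77.7 − 51.6)/(51.6 − 31.3) = 26.1/20.3 = 1.2857
CL = 100·r = 128.57 %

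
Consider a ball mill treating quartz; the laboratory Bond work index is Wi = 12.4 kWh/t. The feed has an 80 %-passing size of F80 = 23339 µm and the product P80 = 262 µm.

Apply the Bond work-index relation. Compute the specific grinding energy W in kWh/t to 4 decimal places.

W = 10 Wi (1/√P80 − 1/√F80)  [Bond]
1/√262 = 0.061780;  1/√23339 = 0.006546
W = 10·12.4·(0.061780 − 0.006546) = 6.8491 kWh/t

W = 6.8491 kWh/t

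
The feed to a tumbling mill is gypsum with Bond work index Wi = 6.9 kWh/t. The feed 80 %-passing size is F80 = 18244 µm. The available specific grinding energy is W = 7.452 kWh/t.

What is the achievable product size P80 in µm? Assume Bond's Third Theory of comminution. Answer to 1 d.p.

Bond:  W = 10 Wi (1/√P − 1/√F)
P80^-0.5 = F80^-0.5 + W/(10 Wi)
  = 7.4520/(10·6.9) + 1/√18244 = 0.108000 + 0.007404 = 0.115404
P80 = (1/0.115404)² = 8.6652² = 75.09 µm

P80 = 75.1 µm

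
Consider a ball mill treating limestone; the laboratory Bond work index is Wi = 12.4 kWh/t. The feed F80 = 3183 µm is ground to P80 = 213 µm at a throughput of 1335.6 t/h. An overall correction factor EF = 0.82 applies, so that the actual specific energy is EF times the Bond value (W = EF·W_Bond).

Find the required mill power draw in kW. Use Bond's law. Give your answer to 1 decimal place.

P = 6898.0 kW

W_Bond = 10·Wi·(1/√P₈₀ − 1/√F₈₀)
W = 10·12.4·(1/√213 − 1/√3183) = 10·12.4·(0.050794) = 6.2985 kWh/t
With EF = 0.82: W = 6.2985·0.82 = 5.1647 kWh/t
Power = W × throughput = 5.1647 kWh/t × 1335.6 t/h = 6898.0 kW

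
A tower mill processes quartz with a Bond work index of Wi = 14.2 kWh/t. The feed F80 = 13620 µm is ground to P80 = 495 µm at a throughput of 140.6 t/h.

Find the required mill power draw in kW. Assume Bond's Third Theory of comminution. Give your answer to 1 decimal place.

P = 726.3 kW

W = 10·Wi·[P80^(−½) − F80^(−½)]
W = 10·14.2·(1/√495 − 1/√13620) = 10·14.2·(0.036378) = 5.1657 kWh/t
Mill draw = 5.1657 × 140.6 = 726.3 kW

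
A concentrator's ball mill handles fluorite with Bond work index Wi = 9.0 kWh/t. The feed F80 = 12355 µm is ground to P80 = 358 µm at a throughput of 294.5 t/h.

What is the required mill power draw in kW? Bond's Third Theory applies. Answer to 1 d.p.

W = 10 Wi (1/√P80 − 1/√F80)  [Bond]
W = 10·9.0·(1/√358 − 1/√12355) = 10·9.0·(0.043855) = 3.9470 kWh/t
P_mill = W·ṁ = 3.9470·294.5 = 1162.4 kW

P = 1162.4 kW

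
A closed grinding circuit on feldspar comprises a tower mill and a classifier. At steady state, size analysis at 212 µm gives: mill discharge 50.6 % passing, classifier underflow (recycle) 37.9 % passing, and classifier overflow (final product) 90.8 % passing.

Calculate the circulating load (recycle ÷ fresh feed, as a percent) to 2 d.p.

CL = 316.54 %

Let r = R/F. Size balance at 212 µm:
d + r·d = r·u + o → r(d−u) = o−d
r = (90.8 − 50.6)/(50.6 − 37.9) = 40.2/12.7 = 3.1654
CL = 100·r = 316.54 %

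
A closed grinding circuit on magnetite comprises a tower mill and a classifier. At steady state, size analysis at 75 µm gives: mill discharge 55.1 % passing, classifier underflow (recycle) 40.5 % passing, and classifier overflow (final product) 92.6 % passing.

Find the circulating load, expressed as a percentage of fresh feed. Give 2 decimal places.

Let r = R/F. Size balance at 75 µm:
r = (o − d)/(d − u)
r = (92.6 − 55.1)/(55.1 − 40.5) = 37.5/14.6 = 2.5685
CL = 100·r = 256.85 %

CL = 256.85 %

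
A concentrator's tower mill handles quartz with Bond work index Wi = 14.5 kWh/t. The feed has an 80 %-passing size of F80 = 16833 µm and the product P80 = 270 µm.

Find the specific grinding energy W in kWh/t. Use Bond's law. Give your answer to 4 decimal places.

W = 10·Wi·(P80^(-½) − F80^(-½))
1/√270 = 0.060858;  1/√16833 = 0.007708
W = 10·14.5·(0.060858 − 0.007708) = 7.7068 kWh/t

W = 7.7068 kWh/t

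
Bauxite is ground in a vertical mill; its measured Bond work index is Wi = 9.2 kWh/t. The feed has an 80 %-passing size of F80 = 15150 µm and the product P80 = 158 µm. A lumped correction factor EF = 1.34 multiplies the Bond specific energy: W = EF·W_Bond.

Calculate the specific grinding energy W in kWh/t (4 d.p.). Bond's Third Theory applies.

W = 10 Wi / √P80 − 10 Wi / √F80
1/√158 = 0.079556;  1/√15150 = 0.008124
W = 10·9.2·(0.079556 − 0.008124) = 6.5717 kWh/t
Apply correction: 6.5717 × 1.34 = 8.8060 kWh/t

W = 8.8060 kWh/t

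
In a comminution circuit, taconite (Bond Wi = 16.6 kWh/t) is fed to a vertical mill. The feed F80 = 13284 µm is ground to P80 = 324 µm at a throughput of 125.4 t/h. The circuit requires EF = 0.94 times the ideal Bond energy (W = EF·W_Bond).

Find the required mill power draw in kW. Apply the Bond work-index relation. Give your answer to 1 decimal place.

Bond:  W = 10 Wi (1/√P − 1/√F)
W = 10·16.6·(1/√324 − 1/√13284) = 10·16.6·(0.046879) = 7.7820 kWh/t
With EF = 0.94: W = 7.7820·0.94 = 7.3150 kWh/t
Mill draw = 7.3150 × 125.4 = 917.3 kW

P = 917.3 kW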